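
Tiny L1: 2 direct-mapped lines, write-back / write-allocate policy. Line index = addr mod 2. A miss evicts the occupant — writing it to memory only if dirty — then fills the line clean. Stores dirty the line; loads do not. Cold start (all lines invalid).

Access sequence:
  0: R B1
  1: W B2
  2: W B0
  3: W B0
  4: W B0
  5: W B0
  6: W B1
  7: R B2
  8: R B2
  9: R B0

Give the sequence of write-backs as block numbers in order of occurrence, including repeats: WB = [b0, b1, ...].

WB = [2, 0]

0: R B1 → L1 miss [-]
1: W B2 → L0 miss [D]
2: W B0 → L0 miss wb→B2 [D]
3: W B0 → L0 hit [D]
4: W B0 → L0 hit [D]
5: W B0 → L0 hit [D]
6: W B1 → L1 hit [D]
7: R B2 → L0 miss wb→B0 [-]
8: R B2 → L0 hit [-]
9: R B0 → L0 miss [-]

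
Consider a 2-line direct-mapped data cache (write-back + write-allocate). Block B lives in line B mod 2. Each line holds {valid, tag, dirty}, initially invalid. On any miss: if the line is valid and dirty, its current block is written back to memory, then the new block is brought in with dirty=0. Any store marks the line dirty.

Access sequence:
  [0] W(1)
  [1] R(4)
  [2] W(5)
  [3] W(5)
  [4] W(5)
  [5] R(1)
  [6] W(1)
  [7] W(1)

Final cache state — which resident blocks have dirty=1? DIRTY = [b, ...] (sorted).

  0 | W B1 → L1 miss [D]
  1 | R B4 → L0 miss [-]
  2 | W B5 → L1 miss wb→B1 [D]
  3 | W B5 → L1 hit [D]
  4 | W B5 → L1 hit [D]
  5 | R B1 → L1 miss wb→B5 [-]
  6 | W B1 → L1 hit [D]
  7 | W B1 → L1 hit [D]

DIRTY = [1]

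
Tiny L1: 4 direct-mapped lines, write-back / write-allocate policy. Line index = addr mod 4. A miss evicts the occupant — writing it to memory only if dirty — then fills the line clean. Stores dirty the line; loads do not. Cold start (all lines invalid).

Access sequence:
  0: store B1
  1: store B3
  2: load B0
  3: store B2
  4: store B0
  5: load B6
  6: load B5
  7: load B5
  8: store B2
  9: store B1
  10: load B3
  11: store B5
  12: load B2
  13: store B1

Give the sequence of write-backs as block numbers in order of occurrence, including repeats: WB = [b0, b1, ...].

WB = [2, 1, 1, 5]

0: W B1 -> L1 miss  d=D]
1: W B3 -> L3 miss  d=D]
2: R B0 -> L0 miss  d=-]
3: W B2 -> L2 miss  d=D]
4: W B0 -> L0 hit  d=D]
5: R B6 -> L2 miss wb->B2  d=-]
6: R B5 -> L1 miss wb->B1  d=-]
7: R B5 -> L1 hit  d=-]
8: W B2 -> L2 miss  d=D]
9: W B1 -> L1 miss  d=D]
10: R B3 -> L3 hit  d=D]
11: W B5 -> L1 miss wb->B1  d=D]
12: R B2 -> L2 hit  d=D]
13: W B1 -> L1 miss wb->B5  d=D]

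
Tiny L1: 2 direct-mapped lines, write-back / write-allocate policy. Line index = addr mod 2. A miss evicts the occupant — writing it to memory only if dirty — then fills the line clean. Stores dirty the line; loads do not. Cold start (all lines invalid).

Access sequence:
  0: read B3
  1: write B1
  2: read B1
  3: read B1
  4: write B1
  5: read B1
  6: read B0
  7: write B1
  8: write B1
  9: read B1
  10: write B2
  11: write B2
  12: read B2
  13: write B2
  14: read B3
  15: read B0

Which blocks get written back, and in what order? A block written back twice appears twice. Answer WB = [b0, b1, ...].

  0 | R B3 → L1 miss [-]
  1 | W B1 → L1 miss [D]
  2 | R B1 → L1 hit [D]
  3 | R B1 → L1 hit [D]
  4 | W B1 → L1 hit [D]
  5 | R B1 → L1 hit [D]
  6 | R B0 → L0 miss [-]
  7 | W B1 → L1 hit [D]
  8 | W B1 → L1 hit [D]
  9 | R B1 → L1 hit [D]
  10 | W B2 → L0 miss [D]
  11 | W B2 → L0 hit [D]
  12 | R B2 → L0 hit [D]
  13 | W B2 → L0 hit [D]
  14 | R B3 → L1 miss wb→B1 [-]
  15 | R B0 → L0 miss wb→B2 [-]

WB = [1, 2]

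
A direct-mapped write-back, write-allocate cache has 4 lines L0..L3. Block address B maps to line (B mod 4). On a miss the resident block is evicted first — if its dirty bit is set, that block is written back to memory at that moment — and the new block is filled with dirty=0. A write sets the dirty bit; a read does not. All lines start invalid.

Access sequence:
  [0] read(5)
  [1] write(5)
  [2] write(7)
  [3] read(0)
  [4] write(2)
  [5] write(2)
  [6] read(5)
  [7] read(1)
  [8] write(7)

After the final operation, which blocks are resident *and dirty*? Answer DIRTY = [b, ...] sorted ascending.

DIRTY = [2, 7]

  0 | R B5 → L1 miss [-]
  1 | W B5 → L1 hit [D]
  2 | W B7 → L3 miss [D]
  3 | R B0 → L0 miss [-]
  4 | W B2 → L2 miss [D]
  5 | W B2 → L2 hit [D]
  6 | R B5 → L1 hit [D]
  7 | R B1 → L1 miss wb→B5 [-]
  8 | W B7 → L3 hit [D]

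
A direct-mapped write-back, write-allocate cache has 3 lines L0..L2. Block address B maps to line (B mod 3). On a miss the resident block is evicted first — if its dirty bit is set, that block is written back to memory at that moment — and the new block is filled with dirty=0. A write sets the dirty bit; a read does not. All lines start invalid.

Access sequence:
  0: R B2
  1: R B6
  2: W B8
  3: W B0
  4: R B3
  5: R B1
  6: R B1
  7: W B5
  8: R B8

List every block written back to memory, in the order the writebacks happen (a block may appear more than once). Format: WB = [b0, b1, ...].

WB = [0, 8, 5]

  0 | R B2 → L2 miss [-]
  1 | R B6 → L0 miss [-]
  2 | W B8 → L2 miss [D]
  3 | W B0 → L0 miss [D]
  4 | R B3 → L0 miss wb→B0 [-]
  5 | R B1 → L1 miss [-]
  6 | R B1 → L1 hit [-]
  7 | W B5 → L2 miss wb→B8 [D]
  8 | R B8 → L2 miss wb→B5 [-]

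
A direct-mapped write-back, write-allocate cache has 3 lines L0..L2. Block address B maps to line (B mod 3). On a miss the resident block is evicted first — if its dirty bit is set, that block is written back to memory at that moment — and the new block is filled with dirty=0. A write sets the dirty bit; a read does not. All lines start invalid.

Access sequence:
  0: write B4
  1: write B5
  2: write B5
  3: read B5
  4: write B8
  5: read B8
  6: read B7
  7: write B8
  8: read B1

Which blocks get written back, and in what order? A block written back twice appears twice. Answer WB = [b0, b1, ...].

0: W B4 -> L1 miss  d=D]
1: W B5 -> L2 miss  d=D]
2: W B5 -> L2 hit  d=D]
3: R B5 -> L2 hit  d=D]
4: W B8 -> L2 miss wb->B5  d=D]
5: R B8 -> L2 hit  d=D]
6: R B7 -> L1 miss wb->B4  d=-]
7: W B8 -> L2 hit  d=D]
8: R B1 -> L1 miss  d=-]

WB = [5, 4]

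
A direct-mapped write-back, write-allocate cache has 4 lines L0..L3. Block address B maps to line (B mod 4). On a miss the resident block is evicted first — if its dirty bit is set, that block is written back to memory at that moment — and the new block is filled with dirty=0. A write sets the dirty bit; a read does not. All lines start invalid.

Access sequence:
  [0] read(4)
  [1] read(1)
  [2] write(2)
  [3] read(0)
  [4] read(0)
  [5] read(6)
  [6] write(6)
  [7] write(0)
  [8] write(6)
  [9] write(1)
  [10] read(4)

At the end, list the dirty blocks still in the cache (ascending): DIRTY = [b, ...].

0: R B4 → L0 miss [-]
1: R B1 → L1 miss [-]
2: W B2 → L2 miss [D]
3: R B0 → L0 miss [-]
4: R B0 → L0 hit [-]
5: R B6 → L2 miss wb→B2 [-]
6: W B6 → L2 hit [D]
7: W B0 → L0 hit [D]
8: W B6 → L2 hit [D]
9: W B1 → L1 hit [D]
10: R B4 → L0 miss wb→B0 [-]

DIRTY = [1, 6]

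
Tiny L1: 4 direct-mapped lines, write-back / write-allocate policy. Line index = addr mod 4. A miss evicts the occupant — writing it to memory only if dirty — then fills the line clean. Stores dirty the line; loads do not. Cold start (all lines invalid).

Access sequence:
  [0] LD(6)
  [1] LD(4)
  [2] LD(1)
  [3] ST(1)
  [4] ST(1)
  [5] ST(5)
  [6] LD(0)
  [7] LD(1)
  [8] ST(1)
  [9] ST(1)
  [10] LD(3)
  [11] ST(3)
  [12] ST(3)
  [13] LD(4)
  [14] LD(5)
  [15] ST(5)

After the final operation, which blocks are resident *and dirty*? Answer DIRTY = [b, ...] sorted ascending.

0: R B6 → L2 miss [-]
1: R B4 → L0 miss [-]
2: R B1 → L1 miss [-]
3: W B1 → L1 hit [D]
4: W B1 → L1 hit [D]
5: W B5 → L1 miss wb→B1 [D]
6: R B0 → L0 miss [-]
7: R B1 → L1 miss wb→B5 [-]
8: W B1 → L1 hit [D]
9: W B1 → L1 hit [D]
10: R B3 → L3 miss [-]
11: W B3 → L3 hit [D]
12: W B3 → L3 hit [D]
13: R B4 → L0 miss [-]
14: R B5 → L1 miss wb→B1 [-]
15: W B5 → L1 hit [D]

DIRTY = [3, 5]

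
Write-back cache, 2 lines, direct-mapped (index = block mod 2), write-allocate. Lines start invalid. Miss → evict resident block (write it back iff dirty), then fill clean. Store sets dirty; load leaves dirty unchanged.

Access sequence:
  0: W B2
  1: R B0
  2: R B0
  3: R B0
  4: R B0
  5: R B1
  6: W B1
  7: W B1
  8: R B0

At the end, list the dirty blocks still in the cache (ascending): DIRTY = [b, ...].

DIRTY = [1]

  0 | W B2 → L0 miss [D]
  1 | R B0 → L0 miss wb→B2 [-]
  2 | R B0 → L0 hit [-]
  3 | R B0 → L0 hit [-]
  4 | R B0 → L0 hit [-]
  5 | R B1 → L1 miss [-]
  6 | W B1 → L1 hit [D]
  7 | W B1 → L1 hit [D]
  8 | R B0 → L0 hit [-]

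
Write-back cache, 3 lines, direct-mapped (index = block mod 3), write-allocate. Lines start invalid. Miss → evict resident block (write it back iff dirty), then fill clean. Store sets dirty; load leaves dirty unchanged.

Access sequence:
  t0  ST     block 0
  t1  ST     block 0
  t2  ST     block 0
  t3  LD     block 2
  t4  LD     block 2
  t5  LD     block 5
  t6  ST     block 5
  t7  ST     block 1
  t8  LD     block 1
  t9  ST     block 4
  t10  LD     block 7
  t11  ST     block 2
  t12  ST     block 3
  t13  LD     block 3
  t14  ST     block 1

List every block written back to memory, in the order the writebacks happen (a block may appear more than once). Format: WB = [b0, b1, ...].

WB = [1, 4, 5, 0]

  0 | W B0 → L0 miss [D]
  1 | W B0 → L0 hit [D]
  2 | W B0 → L0 hit [D]
  3 | R B2 → L2 miss [-]
  4 | R B2 → L2 hit [-]
  5 | R B5 → L2 miss [-]
  6 | W B5 → L2 hit [D]
  7 | W B1 → L1 miss [D]
  8 | R B1 → L1 hit [D]
  9 | W B4 → L1 miss wb→B1 [D]
  10 | R B7 → L1 miss wb→B4 [-]
  11 | W B2 → L2 miss wb→B5 [D]
  12 | W B3 → L0 miss wb→B0 [D]
  13 | R B3 → L0 hit [D]
  14 | W B1 → L1 miss [D]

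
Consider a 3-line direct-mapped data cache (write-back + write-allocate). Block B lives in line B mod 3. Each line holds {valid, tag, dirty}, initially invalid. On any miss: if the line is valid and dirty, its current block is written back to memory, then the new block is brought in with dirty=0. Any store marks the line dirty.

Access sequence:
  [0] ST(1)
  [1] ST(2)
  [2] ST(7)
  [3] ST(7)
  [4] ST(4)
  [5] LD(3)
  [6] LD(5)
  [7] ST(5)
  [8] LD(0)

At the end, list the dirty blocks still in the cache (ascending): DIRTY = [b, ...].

DIRTY = [4, 5]

  0 | W B1 → L1 miss [D]
  1 | W B2 → L2 miss [D]
  2 | W B7 → L1 miss wb→B1 [D]
  3 | W B7 → L1 hit [D]
  4 | W B4 → L1 miss wb→B7 [D]
  5 | R B3 → L0 miss [-]
  6 | R B5 → L2 miss wb→B2 [-]
  7 | W B5 → L2 hit [D]
  8 | R B0 → L0 miss [-]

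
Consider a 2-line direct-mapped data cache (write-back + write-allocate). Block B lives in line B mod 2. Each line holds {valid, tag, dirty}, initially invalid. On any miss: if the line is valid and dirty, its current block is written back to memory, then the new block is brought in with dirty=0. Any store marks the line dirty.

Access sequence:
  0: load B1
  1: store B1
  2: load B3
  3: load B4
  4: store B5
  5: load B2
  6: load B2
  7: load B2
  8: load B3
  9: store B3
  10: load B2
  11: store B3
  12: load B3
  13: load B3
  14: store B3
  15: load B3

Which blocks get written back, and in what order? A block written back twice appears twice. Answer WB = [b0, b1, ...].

0: R B1 -> L1 miss  d=-]
1: W B1 -> L1 hit  d=D]
2: R B3 -> L1 miss wb->B1  d=-]
3: R B4 -> L0 miss  d=-]
4: W B5 -> L1 miss  d=D]
5: R B2 -> L0 miss  d=-]
6: R B2 -> L0 hit  d=-]
7: R B2 -> L0 hit  d=-]
8: R B3 -> L1 miss wb->B5  d=-]
9: W B3 -> L1 hit  d=D]
10: R B2 -> L0 hit  d=-]
11: W B3 -> L1 hit  d=D]
12: R B3 -> L1 hit  d=D]
13: R B3 -> L1 hit  d=D]
14: W B3 -> L1 hit  d=D]
15: R B3 -> L1 hit  d=D]

WB = [1, 5]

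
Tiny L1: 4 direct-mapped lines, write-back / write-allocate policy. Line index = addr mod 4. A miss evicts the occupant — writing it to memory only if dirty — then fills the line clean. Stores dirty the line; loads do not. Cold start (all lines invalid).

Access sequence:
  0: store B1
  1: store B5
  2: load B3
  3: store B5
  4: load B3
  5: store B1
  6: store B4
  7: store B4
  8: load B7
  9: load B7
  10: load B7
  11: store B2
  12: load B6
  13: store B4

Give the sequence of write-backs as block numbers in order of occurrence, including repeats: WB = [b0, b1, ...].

WB = [1, 5, 2]

  0 | W B1 → L1 miss [D]
  1 | W B5 → L1 miss wb→B1 [D]
  2 | R B3 → L3 miss [-]
  3 | W B5 → L1 hit [D]
  4 | R B3 → L3 hit [-]
  5 | W B1 → L1 miss wb→B5 [D]
  6 | W B4 → L0 miss [D]
  7 | W B4 → L0 hit [D]
  8 | R B7 → L3 miss [-]
  9 | R B7 → L3 hit [-]
  10 | R B7 → L3 hit [-]
  11 | W B2 → L2 miss [D]
  12 | R B6 → L2 miss wb→B2 [-]
  13 | W B4 → L0 hit [D]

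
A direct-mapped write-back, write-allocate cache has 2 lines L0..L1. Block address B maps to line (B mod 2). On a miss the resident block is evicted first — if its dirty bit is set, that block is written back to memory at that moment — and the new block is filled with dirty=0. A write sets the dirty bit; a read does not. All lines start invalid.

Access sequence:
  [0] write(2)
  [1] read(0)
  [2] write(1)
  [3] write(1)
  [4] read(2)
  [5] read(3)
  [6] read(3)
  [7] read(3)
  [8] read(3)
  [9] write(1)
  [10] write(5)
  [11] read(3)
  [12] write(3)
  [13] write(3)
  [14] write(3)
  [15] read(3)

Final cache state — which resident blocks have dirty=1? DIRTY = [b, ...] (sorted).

  0 | W B2 → L0 miss [D]
  1 | R B0 → L0 miss wb→B2 [-]
  2 | W B1 → L1 miss [D]
  3 | W B1 → L1 hit [D]
  4 | R B2 → L0 miss [-]
  5 | R B3 → L1 miss wb→B1 [-]
  6 | R B3 → L1 hit [-]
  7 | R B3 → L1 hit [-]
  8 | R B3 → L1 hit [-]
  9 | W B1 → L1 miss [D]
  10 | W B5 → L1 miss wb→B1 [D]
  11 | R B3 → L1 miss wb→B5 [-]
  12 | W B3 → L1 hit [D]
  13 | W B3 → L1 hit [D]
  14 | W B3 → L1 hit [D]
  15 | R B3 → L1 hit [D]

DIRTY = [3]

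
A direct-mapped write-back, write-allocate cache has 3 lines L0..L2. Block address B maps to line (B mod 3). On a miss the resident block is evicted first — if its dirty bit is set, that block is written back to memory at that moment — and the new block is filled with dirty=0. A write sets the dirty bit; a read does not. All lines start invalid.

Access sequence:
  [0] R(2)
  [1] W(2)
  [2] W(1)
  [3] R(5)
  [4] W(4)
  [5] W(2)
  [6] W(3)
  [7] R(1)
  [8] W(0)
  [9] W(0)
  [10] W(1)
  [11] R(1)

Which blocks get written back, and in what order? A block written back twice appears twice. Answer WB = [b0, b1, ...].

WB = [2, 1, 4, 3]

0: R B2 -> L2 miss  d=-]
1: W B2 -> L2 hit  d=D]
2: W B1 -> L1 miss  d=D]
3: R B5 -> L2 miss wb->B2  d=-]
4: W B4 -> L1 miss wb->B1  d=D]
5: W B2 -> L2 miss  d=D]
6: W B3 -> L0 miss  d=D]
7: R B1 -> L1 miss wb->B4  d=-]
8: W B0 -> L0 miss wb->B3  d=D]
9: W B0 -> L0 hit  d=D]
10: W B1 -> L1 hit  d=D]
11: R B1 -> L1 hit  d=D]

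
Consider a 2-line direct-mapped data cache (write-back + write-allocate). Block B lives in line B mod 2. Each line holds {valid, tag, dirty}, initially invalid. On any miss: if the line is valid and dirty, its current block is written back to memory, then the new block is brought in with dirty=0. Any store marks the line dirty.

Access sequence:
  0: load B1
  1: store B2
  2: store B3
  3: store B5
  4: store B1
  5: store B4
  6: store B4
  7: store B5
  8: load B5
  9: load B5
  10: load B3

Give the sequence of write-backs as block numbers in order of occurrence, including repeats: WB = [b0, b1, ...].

0: R B1 → L1 miss [-]
1: W B2 → L0 miss [D]
2: W B3 → L1 miss [D]
3: W B5 → L1 miss wb→B3 [D]
4: W B1 → L1 miss wb→B5 [D]
5: W B4 → L0 miss wb→B2 [D]
6: W B4 → L0 hit [D]
7: W B5 → L1 miss wb→B1 [D]
8: R B5 → L1 hit [D]
9: R B5 → L1 hit [D]
10: R B3 → L1 miss wb→B5 [-]

WB = [3, 5, 2, 1, 5]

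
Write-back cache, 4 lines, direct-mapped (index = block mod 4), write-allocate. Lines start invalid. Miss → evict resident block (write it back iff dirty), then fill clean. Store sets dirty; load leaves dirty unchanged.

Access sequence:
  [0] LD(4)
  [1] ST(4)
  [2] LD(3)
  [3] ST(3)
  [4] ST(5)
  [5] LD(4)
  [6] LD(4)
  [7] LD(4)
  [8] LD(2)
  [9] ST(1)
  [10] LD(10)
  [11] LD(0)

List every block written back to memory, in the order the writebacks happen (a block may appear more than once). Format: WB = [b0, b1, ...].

0: R B4 -> L0 miss  d=-]
1: W B4 -> L0 hit  d=D]
2: R B3 -> L3 miss  d=-]
3: W B3 -> L3 hit  d=D]
4: W B5 -> L1 miss  d=D]
5: R B4 -> L0 hit  d=D]
6: R B4 -> L0 hit  d=D]
7: R B4 -> L0 hit  d=D]
8: R B2 -> L2 miss  d=-]
9: W B1 -> L1 miss wb->B5  d=D]
10: R B10 -> L2 miss  d=-]
11: R B0 -> L0 miss wb->B4  d=-]

WB = [5, 4]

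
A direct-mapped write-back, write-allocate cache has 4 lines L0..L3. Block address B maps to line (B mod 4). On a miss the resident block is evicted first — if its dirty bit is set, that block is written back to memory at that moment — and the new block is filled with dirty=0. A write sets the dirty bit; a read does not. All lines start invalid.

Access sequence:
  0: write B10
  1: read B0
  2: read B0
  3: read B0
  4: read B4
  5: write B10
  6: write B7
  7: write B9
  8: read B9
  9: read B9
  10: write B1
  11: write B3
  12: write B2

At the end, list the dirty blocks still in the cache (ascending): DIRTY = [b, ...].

DIRTY = [1, 2, 3]

0: W B10 -> L2 miss  d=D]
1: R B0 -> L0 miss  d=-]
2: R B0 -> L0 hit  d=-]
3: R B0 -> L0 hit  d=-]
4: R B4 -> L0 miss  d=-]
5: W B10 -> L2 hit  d=D]
6: W B7 -> L3 miss  d=D]
7: W B9 -> L1 miss  d=D]
8: R B9 -> L1 hit  d=D]
9: R B9 -> L1 hit  d=D]
10: W B1 -> L1 miss wb->B9  d=D]
11: W B3 -> L3 miss wb->B7  d=D]
12: W B2 -> L2 miss wb->B10  d=D]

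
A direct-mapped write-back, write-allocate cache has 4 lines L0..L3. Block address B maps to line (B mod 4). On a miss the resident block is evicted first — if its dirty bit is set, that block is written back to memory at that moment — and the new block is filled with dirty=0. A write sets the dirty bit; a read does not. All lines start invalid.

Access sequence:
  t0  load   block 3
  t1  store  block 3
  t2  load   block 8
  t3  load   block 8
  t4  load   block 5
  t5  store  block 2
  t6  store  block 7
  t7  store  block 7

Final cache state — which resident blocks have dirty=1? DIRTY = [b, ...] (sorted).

  0 | R B3 → L3 miss [-]
  1 | W B3 → L3 hit [D]
  2 | R B8 → L0 miss [-]
  3 | R B8 → L0 hit [-]
  4 | R B5 → L1 miss [-]
  5 | W B2 → L2 miss [D]
  6 | W B7 → L3 miss wb→B3 [D]
  7 | W B7 → L3 hit [D]

DIRTY = [2, 7]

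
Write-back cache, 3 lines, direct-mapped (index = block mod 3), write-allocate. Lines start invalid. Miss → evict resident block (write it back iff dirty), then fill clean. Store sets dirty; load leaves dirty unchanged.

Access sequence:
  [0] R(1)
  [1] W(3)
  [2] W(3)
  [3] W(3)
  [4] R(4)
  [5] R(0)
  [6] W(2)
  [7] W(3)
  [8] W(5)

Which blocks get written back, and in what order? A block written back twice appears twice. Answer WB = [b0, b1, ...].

WB = [3, 2]

  0 | R B1 → L1 miss [-]
  1 | W B3 → L0 miss [D]
  2 | W B3 → L0 hit [D]
  3 | W B3 → L0 hit [D]
  4 | R B4 → L1 miss [-]
  5 | R B0 → L0 miss wb→B3 [-]
  6 | W B2 → L2 miss [D]
  7 | W B3 → L0 miss [D]
  8 | W B5 → L2 miss wb→B2 [D]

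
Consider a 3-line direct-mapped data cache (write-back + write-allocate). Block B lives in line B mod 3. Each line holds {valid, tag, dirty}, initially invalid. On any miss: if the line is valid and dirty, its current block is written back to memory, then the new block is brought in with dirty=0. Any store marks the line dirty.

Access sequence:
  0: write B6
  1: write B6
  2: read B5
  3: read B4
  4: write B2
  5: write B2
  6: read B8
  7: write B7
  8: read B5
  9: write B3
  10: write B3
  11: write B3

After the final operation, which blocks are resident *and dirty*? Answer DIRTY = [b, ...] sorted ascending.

DIRTY = [3, 7]

0: W B6 → L0 miss [D]
1: W B6 → L0 hit [D]
2: R B5 → L2 miss [-]
3: R B4 → L1 miss [-]
4: W B2 → L2 miss [D]
5: W B2 → L2 hit [D]
6: R B8 → L2 miss wb→B2 [-]
7: W B7 → L1 miss [D]
8: R B5 → L2 miss [-]
9: W B3 → L0 miss wb→B6 [D]
10: W B3 → L0 hit [D]
11: W B3 → L0 hit [D]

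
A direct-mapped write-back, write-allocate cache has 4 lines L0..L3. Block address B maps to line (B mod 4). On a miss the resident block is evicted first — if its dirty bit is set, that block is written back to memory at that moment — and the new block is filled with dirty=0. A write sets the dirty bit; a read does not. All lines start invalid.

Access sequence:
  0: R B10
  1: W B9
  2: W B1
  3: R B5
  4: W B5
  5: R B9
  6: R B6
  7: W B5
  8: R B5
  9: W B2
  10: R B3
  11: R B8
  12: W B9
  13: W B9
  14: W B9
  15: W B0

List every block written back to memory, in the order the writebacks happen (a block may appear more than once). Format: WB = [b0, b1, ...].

  0 | R B10 → L2 miss [-]
  1 | W B9 → L1 miss [D]
  2 | W B1 → L1 miss wb→B9 [D]
  3 | R B5 → L1 miss wb→B1 [-]
  4 | W B5 → L1 hit [D]
  5 | R B9 → L1 miss wb→B5 [-]
  6 | R B6 → L2 miss [-]
  7 | W B5 → L1 miss [D]
  8 | R B5 → L1 hit [D]
  9 | W B2 → L2 miss [D]
  10 | R B3 → L3 miss [-]
  11 | R B8 → L0 miss [-]
  12 | W B9 → L1 miss wb→B5 [D]
  13 | W B9 → L1 hit [D]
  14 | W B9 → L1 hit [D]
  15 | W B0 → L0 miss [D]

WB = [9, 1, 5, 5]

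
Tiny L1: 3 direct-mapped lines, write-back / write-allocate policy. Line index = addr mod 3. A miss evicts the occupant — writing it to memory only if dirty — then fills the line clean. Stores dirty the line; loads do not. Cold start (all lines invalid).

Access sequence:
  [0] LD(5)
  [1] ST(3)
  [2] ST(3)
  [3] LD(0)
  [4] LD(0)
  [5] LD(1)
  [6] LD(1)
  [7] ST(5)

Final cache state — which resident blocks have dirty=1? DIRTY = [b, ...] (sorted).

  0 | R B5 → L2 miss [-]
  1 | W B3 → L0 miss [D]
  2 | W B3 → L0 hit [D]
  3 | R B0 → L0 miss wb→B3 [-]
  4 | R B0 → L0 hit [-]
  5 | R B1 → L1 miss [-]
  6 | R B1 → L1 hit [-]
  7 | W B5 → L2 hit [D]

DIRTY = [5]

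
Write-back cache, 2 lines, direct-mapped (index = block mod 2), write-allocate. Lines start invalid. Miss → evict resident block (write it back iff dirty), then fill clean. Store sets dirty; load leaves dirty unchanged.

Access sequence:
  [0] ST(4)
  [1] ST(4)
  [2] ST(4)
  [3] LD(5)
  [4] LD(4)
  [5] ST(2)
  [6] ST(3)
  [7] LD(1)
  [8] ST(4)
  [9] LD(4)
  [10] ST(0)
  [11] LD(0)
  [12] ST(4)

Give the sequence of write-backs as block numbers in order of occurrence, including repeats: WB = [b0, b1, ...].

0: W B4 -> L0 miss  d=D]
1: W B4 -> L0 hit  d=D]
2: W B4 -> L0 hit  d=D]
3: R B5 -> L1 miss  d=-]
4: R B4 -> L0 hit  d=D]
5: W B2 -> L0 miss wb->B4  d=D]
6: W B3 -> L1 miss  d=D]
7: R B1 -> L1 miss wb->B3  d=-]
8: W B4 -> L0 miss wb->B2  d=D]
9: R B4 -> L0 hit  d=D]
10: W B0 -> L0 miss wb->B4  d=D]
11: R B0 -> L0 hit  d=D]
12: W B4 -> L0 miss wb->B0  d=D]

WB = [4, 3, 2, 4, 0]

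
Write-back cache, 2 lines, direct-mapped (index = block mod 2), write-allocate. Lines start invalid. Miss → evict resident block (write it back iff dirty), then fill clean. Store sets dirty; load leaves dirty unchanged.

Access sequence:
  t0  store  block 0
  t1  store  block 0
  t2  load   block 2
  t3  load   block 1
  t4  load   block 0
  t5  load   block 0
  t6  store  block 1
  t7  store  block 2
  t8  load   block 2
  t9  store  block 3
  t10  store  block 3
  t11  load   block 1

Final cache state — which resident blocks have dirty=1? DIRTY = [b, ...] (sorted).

DIRTY = [2]

0: W B0 → L0 miss [D]
1: W B0 → L0 hit [D]
2: R B2 → L0 miss wb→B0 [-]
3: R B1 → L1 miss [-]
4: R B0 → L0 miss [-]
5: R B0 → L0 hit [-]
6: W B1 → L1 hit [D]
7: W B2 → L0 miss [D]
8: R B2 → L0 hit [D]
9: W B3 → L1 miss wb→B1 [D]
10: W B3 → L1 hit [D]
11: R B1 → L1 miss wb→B3 [-]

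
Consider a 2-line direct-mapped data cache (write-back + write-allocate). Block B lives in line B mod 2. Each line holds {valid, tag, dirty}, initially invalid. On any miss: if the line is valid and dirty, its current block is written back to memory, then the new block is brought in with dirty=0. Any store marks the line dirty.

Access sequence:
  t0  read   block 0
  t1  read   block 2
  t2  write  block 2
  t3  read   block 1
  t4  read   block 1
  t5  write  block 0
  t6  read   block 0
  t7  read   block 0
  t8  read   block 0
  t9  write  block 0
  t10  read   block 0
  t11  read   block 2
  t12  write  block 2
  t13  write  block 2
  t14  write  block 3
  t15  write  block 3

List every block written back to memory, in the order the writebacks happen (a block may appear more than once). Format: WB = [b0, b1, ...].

WB = [2, 0]

  0 | R B0 → L0 miss [-]
  1 | R B2 → L0 miss [-]
  2 | W B2 → L0 hit [D]
  3 | R B1 → L1 miss [-]
  4 | R B1 → L1 hit [-]
  5 | W B0 → L0 miss wb→B2 [D]
  6 | R B0 → L0 hit [D]
  7 | R B0 → L0 hit [D]
  8 | R B0 → L0 hit [D]
  9 | W B0 → L0 hit [D]
  10 | R B0 → L0 hit [D]
  11 | R B2 → L0 miss wb→B0 [-]
  12 | W B2 → L0 hit [D]
  13 | W B2 → L0 hit [D]
  14 | W B3 → L1 miss [D]
  15 | W B3 → L1 hit [D]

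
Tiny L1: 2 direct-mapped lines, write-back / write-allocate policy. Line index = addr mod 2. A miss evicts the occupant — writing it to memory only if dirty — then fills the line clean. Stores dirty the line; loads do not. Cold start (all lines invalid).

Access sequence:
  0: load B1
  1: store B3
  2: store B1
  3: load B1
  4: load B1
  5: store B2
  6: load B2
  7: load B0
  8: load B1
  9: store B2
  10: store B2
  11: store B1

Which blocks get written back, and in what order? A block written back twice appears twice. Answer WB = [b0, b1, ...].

WB = [3, 2]

0: R B1 -> L1 miss  d=-]
1: W B3 -> L1 miss  d=D]
2: W B1 -> L1 miss wb->B3  d=D]
3: R B1 -> L1 hit  d=D]
4: R B1 -> L1 hit  d=D]
5: W B2 -> L0 miss  d=D]
6: R B2 -> L0 hit  d=D]
7: R B0 -> L0 miss wb->B2  d=-]
8: R B1 -> L1 hit  d=D]
9: W B2 -> L0 miss  d=D]
10: W B2 -> L0 hit  d=D]
11: W B1 -> L1 hit  d=D]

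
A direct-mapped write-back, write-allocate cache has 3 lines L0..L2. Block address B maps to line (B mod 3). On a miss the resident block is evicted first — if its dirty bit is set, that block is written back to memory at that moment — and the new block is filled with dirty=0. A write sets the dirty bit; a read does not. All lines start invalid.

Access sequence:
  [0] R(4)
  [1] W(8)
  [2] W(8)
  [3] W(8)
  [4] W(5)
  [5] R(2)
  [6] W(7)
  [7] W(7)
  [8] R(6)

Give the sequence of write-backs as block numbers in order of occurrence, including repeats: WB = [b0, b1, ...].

WB = [8, 5]

  0 | R B4 → L1 miss [-]
  1 | W B8 → L2 miss [D]
  2 | W B8 → L2 hit [D]
  3 | W B8 → L2 hit [D]
  4 | W B5 → L2 miss wb→B8 [D]
  5 | R B2 → L2 miss wb→B5 [-]
  6 | W B7 → L1 miss [D]
  7 | W B7 → L1 hit [D]
  8 | R B6 → L0 miss [-]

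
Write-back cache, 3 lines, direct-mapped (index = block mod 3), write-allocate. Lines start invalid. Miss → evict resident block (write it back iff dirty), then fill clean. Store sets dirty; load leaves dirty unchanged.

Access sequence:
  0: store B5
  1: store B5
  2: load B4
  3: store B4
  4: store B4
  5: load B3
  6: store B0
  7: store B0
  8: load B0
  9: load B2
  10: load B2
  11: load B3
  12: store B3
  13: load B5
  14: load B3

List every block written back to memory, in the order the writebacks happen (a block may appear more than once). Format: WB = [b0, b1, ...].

0: W B5 -> L2 miss  d=D]
1: W B5 -> L2 hit  d=D]
2: R B4 -> L1 miss  d=-]
3: W B4 -> L1 hit  d=D]
4: W B4 -> L1 hit  d=D]
5: R B3 -> L0 miss  d=-]
6: W B0 -> L0 miss  d=D]
7: W B0 -> L0 hit  d=D]
8: R B0 -> L0 hit  d=D]
9: R B2 -> L2 miss wb->B5  d=-]
10: R B2 -> L2 hit  d=-]
11: R B3 -> L0 miss wb->B0  d=-]
12: W B3 -> L0 hit  d=D]
13: R B5 -> L2 miss  d=-]
14: R B3 -> L0 hit  d=D]

WB = [5, 0]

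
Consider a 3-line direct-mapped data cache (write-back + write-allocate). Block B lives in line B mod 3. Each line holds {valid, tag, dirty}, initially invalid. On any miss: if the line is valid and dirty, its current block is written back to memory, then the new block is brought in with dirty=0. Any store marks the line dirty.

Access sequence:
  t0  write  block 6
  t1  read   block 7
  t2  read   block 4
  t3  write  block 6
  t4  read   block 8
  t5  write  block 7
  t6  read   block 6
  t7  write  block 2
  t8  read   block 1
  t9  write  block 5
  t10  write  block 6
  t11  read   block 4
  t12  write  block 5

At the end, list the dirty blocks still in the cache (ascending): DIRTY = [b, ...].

0: W B6 -> L0 miss  d=D]
1: R B7 -> L1 miss  d=-]
2: R B4 -> L1 miss  d=-]
3: W B6 -> L0 hit  d=D]
4: R B8 -> L2 miss  d=-]
5: W B7 -> L1 miss  d=D]
6: R B6 -> L0 hit  d=D]
7: W B2 -> L2 miss  d=D]
8: R B1 -> L1 miss wb->B7  d=-]
9: W B5 -> L2 miss wb->B2  d=D]
10: W B6 -> L0 hit  d=D]
11: R B4 -> L1 miss  d=-]
12: W B5 -> L2 hit  d=D]

DIRTY = [5, 6]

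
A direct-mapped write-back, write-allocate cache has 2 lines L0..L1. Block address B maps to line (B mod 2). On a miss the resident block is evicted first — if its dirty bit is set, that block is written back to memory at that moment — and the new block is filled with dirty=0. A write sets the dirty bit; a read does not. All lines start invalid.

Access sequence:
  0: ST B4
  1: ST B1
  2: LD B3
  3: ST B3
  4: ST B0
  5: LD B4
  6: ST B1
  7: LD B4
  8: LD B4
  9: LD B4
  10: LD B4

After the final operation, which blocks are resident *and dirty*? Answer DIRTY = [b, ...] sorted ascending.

DIRTY = [1]

  0 | W B4 → L0 miss [D]
  1 | W B1 → L1 miss [D]
  2 | R B3 → L1 miss wb→B1 [-]
  3 | W B3 → L1 hit [D]
  4 | W B0 → L0 miss wb→B4 [D]
  5 | R B4 → L0 miss wb→B0 [-]
  6 | W B1 → L1 miss wb→B3 [D]
  7 | R B4 → L0 hit [-]
  8 | R B4 → L0 hit [-]
  9 | R B4 → L0 hit [-]
  10 | R B4 → L0 hit [-]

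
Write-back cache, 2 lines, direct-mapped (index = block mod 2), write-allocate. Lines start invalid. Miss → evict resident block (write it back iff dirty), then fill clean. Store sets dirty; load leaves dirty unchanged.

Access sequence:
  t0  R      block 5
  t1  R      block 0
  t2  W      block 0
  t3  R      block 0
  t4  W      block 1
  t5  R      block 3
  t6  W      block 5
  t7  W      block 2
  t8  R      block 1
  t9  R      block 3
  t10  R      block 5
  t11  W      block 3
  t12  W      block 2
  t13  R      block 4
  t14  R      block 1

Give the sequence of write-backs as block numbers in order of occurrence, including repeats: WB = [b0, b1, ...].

0: R B5 -> L1 miss  d=-]
1: R B0 -> L0 miss  d=-]
2: W B0 -> L0 hit  d=D]
3: R B0 -> L0 hit  d=D]
4: W B1 -> L1 miss  d=D]
5: R B3 -> L1 miss wb->B1  d=-]
6: W B5 -> L1 miss  d=D]
7: W B2 -> L0 miss wb->B0  d=D]
8: R B1 -> L1 miss wb->B5  d=-]
9: R B3 -> L1 miss  d=-]
10: R B5 -> L1 miss  d=-]
11: W B3 -> L1 miss  d=D]
12: W B2 -> L0 hit  d=D]
13: R B4 -> L0 miss wb->B2  d=-]
14: R B1 -> L1 miss wb->B3  d=-]

WB = [1, 0, 5, 2, 3]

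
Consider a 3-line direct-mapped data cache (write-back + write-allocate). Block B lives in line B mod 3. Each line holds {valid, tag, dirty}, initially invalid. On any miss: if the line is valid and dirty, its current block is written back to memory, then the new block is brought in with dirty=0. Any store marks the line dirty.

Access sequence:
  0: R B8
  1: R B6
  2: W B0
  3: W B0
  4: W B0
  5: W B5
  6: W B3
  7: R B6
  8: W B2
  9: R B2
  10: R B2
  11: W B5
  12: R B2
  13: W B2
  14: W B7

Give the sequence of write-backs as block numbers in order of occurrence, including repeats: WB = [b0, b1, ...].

WB = [0, 3, 5, 2, 5]

  0 | R B8 → L2 miss [-]
  1 | R B6 → L0 miss [-]
  2 | W B0 → L0 miss [D]
  3 | W B0 → L0 hit [D]
  4 | W B0 → L0 hit [D]
  5 | W B5 → L2 miss [D]
  6 | W B3 → L0 miss wb→B0 [D]
  7 | R B6 → L0 miss wb→B3 [-]
  8 | W B2 → L2 miss wb→B5 [D]
  9 | R B2 → L2 hit [D]
  10 | R B2 → L2 hit [D]
  11 | W B5 → L2 miss wb→B2 [D]
  12 | R B2 → L2 miss wb→B5 [-]
  13 | W B2 → L2 hit [D]
  14 | W B7 → L1 miss [D]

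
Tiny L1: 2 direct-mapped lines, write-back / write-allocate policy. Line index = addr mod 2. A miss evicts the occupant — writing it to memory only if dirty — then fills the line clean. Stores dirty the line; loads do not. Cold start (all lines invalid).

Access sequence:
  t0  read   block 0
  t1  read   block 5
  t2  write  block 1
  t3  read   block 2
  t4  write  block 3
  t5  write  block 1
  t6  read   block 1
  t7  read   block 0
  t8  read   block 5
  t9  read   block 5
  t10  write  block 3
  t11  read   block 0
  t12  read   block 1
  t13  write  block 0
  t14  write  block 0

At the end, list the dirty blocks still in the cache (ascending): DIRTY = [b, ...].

0: R B0 -> L0 miss  d=-]
1: R B5 -> L1 miss  d=-]
2: W B1 -> L1 miss  d=D]
3: R B2 -> L0 miss  d=-]
4: W B3 -> L1 miss wb->B1  d=D]
5: W B1 -> L1 miss wb->B3  d=D]
6: R B1 -> L1 hit  d=D]
7: R B0 -> L0 miss  d=-]
8: R B5 -> L1 miss wb->B1  d=-]
9: R B5 -> L1 hit  d=-]
10: W B3 -> L1 miss  d=D]
11: R B0 -> L0 hit  d=-]
12: R B1 -> L1 miss wb->B3  d=-]
13: W B0 -> L0 hit  d=D]
14: W B0 -> L0 hit  d=D]

DIRTY = [0]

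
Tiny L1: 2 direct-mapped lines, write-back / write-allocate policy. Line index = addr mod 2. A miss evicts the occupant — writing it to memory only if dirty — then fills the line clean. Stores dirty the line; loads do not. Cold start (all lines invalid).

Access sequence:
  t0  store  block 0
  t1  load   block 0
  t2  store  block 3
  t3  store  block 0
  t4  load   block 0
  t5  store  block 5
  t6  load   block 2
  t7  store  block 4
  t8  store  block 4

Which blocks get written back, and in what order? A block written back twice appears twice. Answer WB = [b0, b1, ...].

WB = [3, 0]

0: W B0 -> L0 miss  d=D]
1: R B0 -> L0 hit  d=D]
2: W B3 -> L1 miss  d=D]
3: W B0 -> L0 hit  d=D]
4: R B0 -> L0 hit  d=D]
5: W B5 -> L1 miss wb->B3  d=D]
6: R B2 -> L0 miss wb->B0  d=-]
7: W B4 -> L0 miss  d=D]
8: W B4 -> L0 hit  d=D]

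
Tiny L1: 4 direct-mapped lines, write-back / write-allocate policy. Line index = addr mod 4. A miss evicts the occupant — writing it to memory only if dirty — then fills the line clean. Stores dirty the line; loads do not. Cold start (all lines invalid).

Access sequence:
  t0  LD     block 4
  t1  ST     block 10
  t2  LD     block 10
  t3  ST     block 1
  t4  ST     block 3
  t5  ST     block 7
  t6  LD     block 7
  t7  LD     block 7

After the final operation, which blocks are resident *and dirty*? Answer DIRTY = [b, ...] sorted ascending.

DIRTY = [1, 7, 10]

0: R B4 → L0 miss [-]
1: W B10 → L2 miss [D]
2: R B10 → L2 hit [D]
3: W B1 → L1 miss [D]
4: W B3 → L3 miss [D]
5: W B7 → L3 miss wb→B3 [D]
6: R B7 → L3 hit [D]
7: R B7 → L3 hit [D]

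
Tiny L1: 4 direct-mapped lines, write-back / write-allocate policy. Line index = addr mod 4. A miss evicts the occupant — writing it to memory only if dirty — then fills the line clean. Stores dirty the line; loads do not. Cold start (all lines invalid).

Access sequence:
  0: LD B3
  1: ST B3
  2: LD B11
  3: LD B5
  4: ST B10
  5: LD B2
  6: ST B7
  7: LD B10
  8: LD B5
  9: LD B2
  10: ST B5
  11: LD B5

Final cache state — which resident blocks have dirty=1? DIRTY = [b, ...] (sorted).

DIRTY = [5, 7]

0: R B3 → L3 miss [-]
1: W B3 → L3 hit [D]
2: R B11 → L3 miss wb→B3 [-]
3: R B5 → L1 miss [-]
4: W B10 → L2 miss [D]
5: R B2 → L2 miss wb→B10 [-]
6: W B7 → L3 miss [D]
7: R B10 → L2 miss [-]
8: R B5 → L1 hit [-]
9: R B2 → L2 miss [-]
10: W B5 → L1 hit [D]
11: R B5 → L1 hit [D]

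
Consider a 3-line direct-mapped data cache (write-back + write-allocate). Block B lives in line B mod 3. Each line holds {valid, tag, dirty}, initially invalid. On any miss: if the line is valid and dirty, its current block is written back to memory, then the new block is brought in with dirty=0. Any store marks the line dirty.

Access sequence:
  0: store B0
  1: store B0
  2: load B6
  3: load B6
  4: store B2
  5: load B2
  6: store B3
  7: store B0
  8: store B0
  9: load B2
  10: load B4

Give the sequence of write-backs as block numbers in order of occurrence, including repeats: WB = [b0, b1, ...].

WB = [0, 3]

0: W B0 -> L0 miss  d=D]
1: W B0 -> L0 hit  d=D]
2: R B6 -> L0 miss wb->B0  d=-]
3: R B6 -> L0 hit  d=-]
4: W B2 -> L2 miss  d=D]
5: R B2 -> L2 hit  d=D]
6: W B3 -> L0 miss  d=D]
7: W B0 -> L0 miss wb->B3  d=D]
8: W B0 -> L0 hit  d=D]
9: R B2 -> L2 hit  d=D]
10: R B4 -> L1 miss  d=-]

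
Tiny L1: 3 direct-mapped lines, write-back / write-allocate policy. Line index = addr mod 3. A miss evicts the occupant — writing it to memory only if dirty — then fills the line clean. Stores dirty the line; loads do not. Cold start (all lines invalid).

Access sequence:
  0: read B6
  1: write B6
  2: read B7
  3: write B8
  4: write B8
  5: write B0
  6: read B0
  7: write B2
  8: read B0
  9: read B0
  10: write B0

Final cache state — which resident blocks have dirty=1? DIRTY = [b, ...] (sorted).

DIRTY = [0, 2]

0: R B6 → L0 miss [-]
1: W B6 → L0 hit [D]
2: R B7 → L1 miss [-]
3: W B8 → L2 miss [D]
4: W B8 → L2 hit [D]
5: W B0 → L0 miss wb→B6 [D]
6: R B0 → L0 hit [D]
7: W B2 → L2 miss wb→B8 [D]
8: R B0 → L0 hit [D]
9: R B0 → L0 hit [D]
10: W B0 → L0 hit [D]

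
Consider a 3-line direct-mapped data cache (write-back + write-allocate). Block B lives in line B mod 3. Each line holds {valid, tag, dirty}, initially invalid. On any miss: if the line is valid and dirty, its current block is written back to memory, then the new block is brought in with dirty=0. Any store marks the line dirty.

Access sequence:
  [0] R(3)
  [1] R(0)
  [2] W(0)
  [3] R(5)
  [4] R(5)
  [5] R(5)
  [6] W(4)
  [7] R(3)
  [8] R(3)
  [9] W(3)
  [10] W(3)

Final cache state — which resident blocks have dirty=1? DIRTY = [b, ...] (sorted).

0: R B3 -> L0 miss  d=-]
1: R B0 -> L0 miss  d=-]
2: W B0 -> L0 hit  d=D]
3: R B5 -> L2 miss  d=-]
4: R B5 -> L2 hit  d=-]
5: R B5 -> L2 hit  d=-]
6: W B4 -> L1 miss  d=D]
7: R B3 -> L0 miss wb->B0  d=-]
8: R B3 -> L0 hit  d=-]
9: W B3 -> L0 hit  d=D]
10: W B3 -> L0 hit  d=D]

DIRTY = [3, 4]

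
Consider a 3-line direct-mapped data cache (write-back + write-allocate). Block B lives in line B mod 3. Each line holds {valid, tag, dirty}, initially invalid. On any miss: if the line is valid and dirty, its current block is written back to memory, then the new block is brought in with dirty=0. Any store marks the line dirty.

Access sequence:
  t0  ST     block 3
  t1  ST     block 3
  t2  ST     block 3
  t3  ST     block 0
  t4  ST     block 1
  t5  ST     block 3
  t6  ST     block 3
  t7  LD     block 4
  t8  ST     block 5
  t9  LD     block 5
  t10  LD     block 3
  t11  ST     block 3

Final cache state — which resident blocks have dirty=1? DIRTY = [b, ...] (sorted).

DIRTY = [3, 5]

0: W B3 -> L0 miss  d=D]
1: W B3 -> L0 hit  d=D]
2: W B3 -> L0 hit  d=D]
3: W B0 -> L0 miss wb->B3  d=D]
4: W B1 -> L1 miss  d=D]
5: W B3 -> L0 miss wb->B0  d=D]
6: W B3 -> L0 hit  d=D]
7: R B4 -> L1 miss wb->B1  d=-]
8: W B5 -> L2 miss  d=D]
9: R B5 -> L2 hit  d=D]
10: R B3 -> L0 hit  d=D]
11: W B3 -> L0 hit  d=D]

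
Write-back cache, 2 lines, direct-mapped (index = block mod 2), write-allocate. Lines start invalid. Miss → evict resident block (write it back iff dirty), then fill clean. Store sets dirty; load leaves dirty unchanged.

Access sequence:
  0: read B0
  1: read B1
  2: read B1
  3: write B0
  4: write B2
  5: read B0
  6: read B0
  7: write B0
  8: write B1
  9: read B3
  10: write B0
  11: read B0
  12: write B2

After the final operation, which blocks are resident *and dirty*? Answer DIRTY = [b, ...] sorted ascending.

DIRTY = [2]

0: R B0 -> L0 miss  d=-]
1: R B1 -> L1 miss  d=-]
2: R B1 -> L1 hit  d=-]
3: W B0 -> L0 hit  d=D]
4: W B2 -> L0 miss wb->B0  d=D]
5: R B0 -> L0 miss wb->B2  d=-]
6: R B0 -> L0 hit  d=-]
7: W B0 -> L0 hit  d=D]
8: W B1 -> L1 hit  d=D]
9: R B3 -> L1 miss wb->B1  d=-]
10: W B0 -> L0 hit  d=D]
11: R B0 -> L0 hit  d=D]
12: W B2 -> L0 miss wb->B0  d=D]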